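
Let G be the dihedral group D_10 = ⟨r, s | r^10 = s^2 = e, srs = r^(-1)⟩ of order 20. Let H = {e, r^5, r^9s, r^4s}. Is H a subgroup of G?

Yes

|H| = 4 divides |G| = 20, consistent with Lagrange.
H contains the identity, every element's inverse is in H, and H is closed under ·: it is a subgroup.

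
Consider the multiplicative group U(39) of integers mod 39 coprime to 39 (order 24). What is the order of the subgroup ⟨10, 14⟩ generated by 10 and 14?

12

|⟨10⟩| = 6 and |⟨14⟩| = 2, so |H| is a multiple of lcm(6, 2) = 6 and divides |G| = 24.
Closing under the operation: H = {1, 4, 10, 14, 16, 17, 22, 23, 25, 29, 35, 38}, so |H| = 12.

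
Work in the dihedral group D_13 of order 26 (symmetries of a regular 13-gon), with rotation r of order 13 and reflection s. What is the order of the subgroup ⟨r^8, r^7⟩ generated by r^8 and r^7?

|⟨r^8⟩| = 13 and |⟨r^7⟩| = 13, so |H| is a multiple of lcm(13, 13) = 13 and divides |G| = 26.
Closing under the operation: H = {e, r, r^2, r^3, r^4, r^5, r^6, r^7, r^8, r^9, r^10, r^11, r^12}, so |H| = 13.

13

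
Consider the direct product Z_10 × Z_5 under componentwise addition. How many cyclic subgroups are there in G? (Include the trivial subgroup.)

14

Each element a generates a cyclic subgroup ⟨a⟩; distinct elements may generate the same one (a cyclic group of order d has φ(d) generators).
Cyclic subgroups by order — order 1: 1; order 2: 1; order 5: 6; order 10: 6.
Total: 14.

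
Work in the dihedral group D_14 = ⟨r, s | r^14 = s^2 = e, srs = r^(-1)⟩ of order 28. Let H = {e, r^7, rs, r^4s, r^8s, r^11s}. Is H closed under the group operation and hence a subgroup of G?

No

|H| = 6 does not divide |G| = 28, so by Lagrange H is not a subgroup.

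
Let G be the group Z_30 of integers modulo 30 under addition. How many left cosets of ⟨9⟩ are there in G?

|⟨9⟩| = 10 and |G| = 30.
By Lagrange, [G : H] = |G|/|H| = 30/10 = 3.

3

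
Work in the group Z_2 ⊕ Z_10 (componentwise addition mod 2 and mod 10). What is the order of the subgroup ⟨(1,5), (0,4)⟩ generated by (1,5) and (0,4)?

|⟨(1,5)⟩| = 2 and |⟨(0,4)⟩| = 5, so |H| is a multiple of lcm(2, 5) = 10 and divides |G| = 20.
Closing under the operation: H = {(0,0), (0,2), (0,4), (0,6), (0,8), (1,1), (1,3), (1,5), (1,7), (1,9)}, so |H| = 10.

10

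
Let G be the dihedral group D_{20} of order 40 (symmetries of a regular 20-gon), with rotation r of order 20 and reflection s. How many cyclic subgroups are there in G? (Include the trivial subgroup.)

26

A cyclic subgroup of order d is generated by each of its φ(d) elements of order d, so the cyclic subgroups of order d number (#elements of order d)/φ(d).
Cyclic subgroups by order — order 1: 1; order 2: 21; order 4: 1; order 5: 1; order 10: 1; order 20: 1.
Total: 26.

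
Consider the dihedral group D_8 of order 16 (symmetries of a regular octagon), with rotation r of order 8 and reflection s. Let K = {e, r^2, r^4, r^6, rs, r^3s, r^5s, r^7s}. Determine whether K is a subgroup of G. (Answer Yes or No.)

|K| = 8 divides |G| = 16, consistent with Lagrange.
K contains the identity, every element's inverse is in K, and K is closed under ·: it is a subgroup.

Yes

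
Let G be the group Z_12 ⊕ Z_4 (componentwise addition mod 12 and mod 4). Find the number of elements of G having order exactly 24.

An element (a,b) has order lcm(ord(a), ord(b)); count pairs with lcm equal to 24.
Enumerating gives 0 such elements.

0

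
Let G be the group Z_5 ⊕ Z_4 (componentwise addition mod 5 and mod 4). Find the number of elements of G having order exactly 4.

2

An element (a,b) has order lcm(ord(a), ord(b)); count pairs with lcm equal to 4.
Enumerating gives 2 such elements.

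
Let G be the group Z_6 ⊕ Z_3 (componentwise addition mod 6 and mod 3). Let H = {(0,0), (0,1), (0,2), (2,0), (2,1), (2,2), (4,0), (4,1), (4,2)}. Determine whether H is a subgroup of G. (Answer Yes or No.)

Yes

|H| = 9 divides |G| = 18, consistent with Lagrange.
H contains the identity, every element's inverse is in H, and H is closed under +: it is a subgroup.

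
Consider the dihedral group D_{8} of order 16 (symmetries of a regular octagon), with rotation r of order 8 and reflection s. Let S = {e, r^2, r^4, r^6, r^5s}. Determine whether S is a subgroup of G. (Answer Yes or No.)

No

|S| = 5 does not divide |G| = 16, so by Lagrange S is not a subgroup.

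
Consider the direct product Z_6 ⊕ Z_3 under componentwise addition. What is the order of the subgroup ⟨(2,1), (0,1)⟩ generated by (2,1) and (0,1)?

|⟨(2,1)⟩| = 3 and |⟨(0,1)⟩| = 3, so |H| is a multiple of lcm(3, 3) = 3 and divides |G| = 18.
Closing under the operation: H = {(0,0), (0,1), (0,2), (2,0), (2,1), (2,2), (4,0), (4,1), (4,2)}, so |H| = 9.

9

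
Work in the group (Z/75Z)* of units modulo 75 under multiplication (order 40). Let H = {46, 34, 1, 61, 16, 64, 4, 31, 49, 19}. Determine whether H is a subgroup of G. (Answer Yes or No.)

|H| = 10 divides |G| = 40, consistent with Lagrange.
H contains the identity, every element's inverse is in H, and H is closed under ·: it is a subgroup.
In fact H = ⟨64⟩.

Yes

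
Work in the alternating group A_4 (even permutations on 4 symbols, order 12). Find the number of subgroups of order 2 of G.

|G| = 12 and 2 | 12, so subgroups of order 2 are possible by Lagrange.
The subgroups of order 2 are: {e, (1 2)(3 4)}; {e, (1 3)(2 4)}; {e, (1 4)(2 3)}.
So G has 3 subgroups of order 2.

3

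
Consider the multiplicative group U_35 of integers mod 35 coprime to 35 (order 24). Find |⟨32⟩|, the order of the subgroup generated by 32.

Compute successive powers of 32 mod 35: 32, 9, 8, 11, 2, 29, 18, 16, …; 32^12 ≡ 1 (mod 35).
So |⟨32⟩| = 12.

12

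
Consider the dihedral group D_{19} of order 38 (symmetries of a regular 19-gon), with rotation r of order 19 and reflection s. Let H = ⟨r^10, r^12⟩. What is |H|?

19

|⟨r^10⟩| = 19 and |⟨r^12⟩| = 19, so |H| is a multiple of lcm(19, 19) = 19 and divides |G| = 38.
Closing under the operation: H = {e, r, r^2, r^3, r^4, r^5, r^6, r^7, r^8, r^9, r^10, r^11, r^12, r^13, r^14, r^15, r^16, r^17, r^18}, so |H| = 19.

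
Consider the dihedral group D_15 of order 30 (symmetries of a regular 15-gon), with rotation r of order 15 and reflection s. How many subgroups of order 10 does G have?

3

|G| = 30 and 10 | 30, so subgroups of order 10 are possible by Lagrange.
The subgroups of order 10 are: {e, r^3, r^6, r^9, r^12, rs, r^4s, r^7s, r^10s, r^13s}; {e, r^3, r^6, r^9, r^12, r^2s, r^5s, r^8s, r^11s, r^14s}; {e, r^3, r^6, r^9, r^12, s, r^3s, r^6s, r^9s, r^12s}.
So G has 3 subgroups of order 10.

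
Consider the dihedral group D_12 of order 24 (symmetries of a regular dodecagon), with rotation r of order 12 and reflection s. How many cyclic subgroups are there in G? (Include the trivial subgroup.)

Group the elements of G by the cyclic subgroup they generate; each cyclic subgroup of order d accounts for φ(d) elements.
Cyclic subgroups by order — order 1: 1; order 2: 13; order 3: 1; order 4: 1; order 6: 1; order 12: 1.
Total: 18.

18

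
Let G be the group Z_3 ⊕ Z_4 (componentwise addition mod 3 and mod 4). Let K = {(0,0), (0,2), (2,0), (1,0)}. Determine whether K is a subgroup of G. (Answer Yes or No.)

Closure fails: (0,2) + (1,0) = (1,2) ∉ K. So K is not a subgroup.

No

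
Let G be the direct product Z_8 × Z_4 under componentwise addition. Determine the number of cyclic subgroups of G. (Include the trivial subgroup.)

14

Each element a generates a cyclic subgroup ⟨a⟩; distinct elements may generate the same one (a cyclic group of order d has φ(d) generators).
Cyclic subgroups by order — order 1: 1; order 2: 3; order 4: 6; order 8: 4.
Total: 14.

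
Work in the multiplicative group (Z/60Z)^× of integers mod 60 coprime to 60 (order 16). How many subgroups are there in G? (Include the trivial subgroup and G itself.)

27

|G| = 16, so by Lagrange every subgroup order divides 16. Divisors: 1, 2, 4, 8, 16.
Subgroups by order — order 1: 1; order 2: 7; order 4: 11; order 8: 7; order 16: 1.
Total: 1 + 7 + 11 + 7 + 1 = 27.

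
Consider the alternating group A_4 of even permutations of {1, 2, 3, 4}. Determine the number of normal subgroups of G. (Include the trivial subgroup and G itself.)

G has 10 subgroups. Checking conjugation-invariance by order — order 1: 1/1 normal; order 2: 0/3 normal; order 3: 0/4 normal; order 4: 1/1 normal; order 12: 1/1 normal.
Total normal subgroups: 3.

3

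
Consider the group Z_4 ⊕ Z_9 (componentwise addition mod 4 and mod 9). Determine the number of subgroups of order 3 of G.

1

|G| = 36 and 3 | 36, so subgroups of order 3 are possible by Lagrange.
The subgroups of order 3 are: {(0,0), (0,3), (0,6)}.
So G has 1 subgroup of order 3.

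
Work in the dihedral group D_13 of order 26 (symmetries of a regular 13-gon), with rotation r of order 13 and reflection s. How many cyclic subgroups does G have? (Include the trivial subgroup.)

Group the elements of G by the cyclic subgroup they generate; each cyclic subgroup of order d accounts for φ(d) elements.
Cyclic subgroups by order — order 1: 1; order 2: 13; order 13: 1.
Total: 15.

15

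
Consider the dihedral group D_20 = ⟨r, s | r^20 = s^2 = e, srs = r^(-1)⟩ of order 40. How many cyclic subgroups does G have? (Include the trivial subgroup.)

A cyclic subgroup of order d is generated by each of its φ(d) elements of order d, so the cyclic subgroups of order d number (#elements of order d)/φ(d).
Cyclic subgroups by order — order 1: 1; order 2: 21; order 4: 1; order 5: 1; order 10: 1; order 20: 1.
Total: 26.

26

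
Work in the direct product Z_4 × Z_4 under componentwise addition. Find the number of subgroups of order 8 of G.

3

|G| = 16 and 8 | 16, so subgroups of order 8 are possible by Lagrange.
The subgroups of order 8 are: {(0,0), (0,1), (0,2), (0,3), (2,0), (2,1), (2,2), (2,3)}; {(0,0), (0,2), (1,0), (1,2), (2,0), (2,2), (3,0), (3,2)}; {(0,0), (0,2), (1,1), (1,3), (2,0), (2,2), (3,1), (3,3)}.
So G has 3 subgroups of order 8.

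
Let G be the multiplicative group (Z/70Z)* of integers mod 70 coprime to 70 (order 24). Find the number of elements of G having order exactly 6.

The elements of order 6 are: 9, 19, 31, 39, 59, 61.
That's 6.

6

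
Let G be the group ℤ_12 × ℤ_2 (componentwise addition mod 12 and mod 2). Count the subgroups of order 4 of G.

3

|G| = 24 and 4 | 24, so subgroups of order 4 are possible by Lagrange.
The subgroups of order 4 are: {(0,0), (0,1), (6,0), (6,1)}; {(0,0), (3,0), (6,0), (9,0)}; {(0,0), (3,1), (6,0), (9,1)}.
So G has 3 subgroups of order 4.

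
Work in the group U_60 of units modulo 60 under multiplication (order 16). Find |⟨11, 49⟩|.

4

|⟨11⟩| = 2 and |⟨49⟩| = 2, so |H| is a multiple of lcm(2, 2) = 2 and divides |G| = 16.
Closing under the operation: H = {1, 11, 49, 59}, so |H| = 4.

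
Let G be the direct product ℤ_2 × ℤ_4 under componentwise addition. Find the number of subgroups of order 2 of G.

|G| = 8 and 2 | 8, so subgroups of order 2 are possible by Lagrange.
The subgroups of order 2 are: {(0,0), (0,2)}; {(0,0), (1,0)}; {(0,0), (1,2)}.
So G has 3 subgroups of order 2.

3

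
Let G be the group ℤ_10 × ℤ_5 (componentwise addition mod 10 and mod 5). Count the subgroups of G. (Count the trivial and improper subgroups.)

|G| = 50, so by Lagrange every subgroup order divides 50. Divisors: 1, 2, 5, 10, 25, 50.
Subgroups by order — order 1: 1; order 2: 1; order 5: 6; order 10: 6; order 25: 1; order 50: 1.
Total: 1 + 1 + 6 + 6 + 1 + 1 = 16.

16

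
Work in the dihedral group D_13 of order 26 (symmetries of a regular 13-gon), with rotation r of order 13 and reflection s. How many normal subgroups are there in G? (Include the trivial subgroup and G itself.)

G has 16 subgroups. Checking conjugation-invariance by order — order 1: 1/1 normal; order 2: 0/13 normal; order 13: 1/1 normal; order 26: 1/1 normal.
Total normal subgroups: 3.

3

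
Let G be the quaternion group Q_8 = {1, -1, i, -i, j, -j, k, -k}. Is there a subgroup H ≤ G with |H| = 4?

Yes

4 | 8. A subgroup of order 4 is {1, -1, i, -i}.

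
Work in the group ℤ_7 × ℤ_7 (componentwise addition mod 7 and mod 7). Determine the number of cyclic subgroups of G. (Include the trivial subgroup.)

9

A cyclic subgroup of order d is generated by each of its φ(d) elements of order d, so the cyclic subgroups of order d number (#elements of order d)/φ(d).
Cyclic subgroups by order — order 1: 1; order 7: 8.
Total: 9.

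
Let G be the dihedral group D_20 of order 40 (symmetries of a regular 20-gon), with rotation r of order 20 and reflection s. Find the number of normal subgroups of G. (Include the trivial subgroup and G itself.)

G has 48 subgroups. Checking conjugation-invariance by order — order 1: 1/1 normal; order 2: 1/21 normal; order 4: 1/11 normal; order 5: 1/1 normal; order 8: 0/5 normal; order 10: 1/5 normal; order 20: 3/3 normal; order 40: 1/1 normal.
Total normal subgroups: 9.

9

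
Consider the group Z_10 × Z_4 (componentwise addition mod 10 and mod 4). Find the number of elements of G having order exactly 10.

12

An element (a,b) has order lcm(ord(a), ord(b)); count pairs with lcm equal to 10.
Enumerating gives 12 such elements.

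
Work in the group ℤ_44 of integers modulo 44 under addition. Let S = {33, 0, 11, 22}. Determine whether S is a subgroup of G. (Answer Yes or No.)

Yes

|S| = 4 divides |G| = 44, consistent with Lagrange.
S contains the identity, every element's inverse is in S, and S is closed under +: it is a subgroup.
In fact S = ⟨33⟩.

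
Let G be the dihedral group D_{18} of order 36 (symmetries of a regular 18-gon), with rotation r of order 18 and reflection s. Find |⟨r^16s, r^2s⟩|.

|⟨r^16s⟩| = 2 and |⟨r^2s⟩| = 2, so |H| is a multiple of lcm(2, 2) = 2 and divides |G| = 36.
Closing under the operation: H = {e, r^2, r^4, r^6, r^8, r^10, r^12, r^14, r^16, s, r^2s, r^4s, r^6s, r^8s, r^10s, r^12s, r^14s, r^16s}, so |H| = 18.

18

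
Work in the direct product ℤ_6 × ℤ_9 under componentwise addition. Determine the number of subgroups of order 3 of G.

4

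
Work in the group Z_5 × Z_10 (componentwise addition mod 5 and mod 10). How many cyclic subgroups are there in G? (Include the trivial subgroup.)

14

Each element a generates a cyclic subgroup ⟨a⟩; distinct elements may generate the same one (a cyclic group of order d has φ(d) generators).
Cyclic subgroups by order — order 1: 1; order 2: 1; order 5: 6; order 10: 6.
Total: 14.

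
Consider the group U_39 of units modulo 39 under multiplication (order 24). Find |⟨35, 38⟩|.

|⟨35⟩| = 6 and |⟨38⟩| = 2, so |H| is a multiple of lcm(6, 2) = 6 and divides |G| = 24.
Closing under the operation: H = {1, 4, 10, 14, 16, 17, 22, 23, 25, 29, 35, 38}, so |H| = 12.

12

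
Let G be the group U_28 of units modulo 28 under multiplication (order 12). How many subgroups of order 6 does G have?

3

|G| = 12 and 6 | 12, so subgroups of order 6 are possible by Lagrange.
The subgroups of order 6 are: {1, 9, 11, 15, 23, 25}; {1, 5, 9, 13, 17, 25}; {1, 3, 9, 19, 25, 27}.
So G has 3 subgroups of order 6.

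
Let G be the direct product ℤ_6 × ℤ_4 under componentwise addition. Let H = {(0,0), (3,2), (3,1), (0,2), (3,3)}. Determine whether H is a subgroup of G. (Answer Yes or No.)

|H| = 5 does not divide |G| = 24, so by Lagrange H is not a subgroup.

No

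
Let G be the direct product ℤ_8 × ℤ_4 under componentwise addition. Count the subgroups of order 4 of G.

|G| = 32 and 4 | 32, so subgroups of order 4 are possible by Lagrange.
The subgroups of order 4 are: {(0,0), (0,1), (0,2), (0,3)}; {(0,0), (0,2), (4,0), (4,2)}; {(0,0), (0,2), (4,1), (4,3)}; {(0,0), (2,0), (4,0), (6,0)}; … (7 in all).
So G has 7 subgroups of order 4.

7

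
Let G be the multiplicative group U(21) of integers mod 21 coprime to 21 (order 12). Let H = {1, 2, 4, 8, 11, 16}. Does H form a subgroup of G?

Yes

|H| = 6 divides |G| = 12, consistent with Lagrange.
H contains the identity, every element's inverse is in H, and H is closed under ·: it is a subgroup.
In fact H = ⟨2⟩.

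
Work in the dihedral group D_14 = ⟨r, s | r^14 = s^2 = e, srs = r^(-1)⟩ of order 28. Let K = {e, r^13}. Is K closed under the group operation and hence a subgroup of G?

No

r^13 ∈ K but its inverse r ∉ K, so K is not a subgroup.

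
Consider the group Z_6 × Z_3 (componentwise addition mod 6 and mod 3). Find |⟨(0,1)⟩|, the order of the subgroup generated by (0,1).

The order of (0,1) in Z_6 × Z_3 is lcm(ord(0) in Z_6, ord(1) in Z_3).
ord(0) = 1 and ord(1) = 3, so |⟨(0,1)⟩| = lcm(1, 3) = 3.

3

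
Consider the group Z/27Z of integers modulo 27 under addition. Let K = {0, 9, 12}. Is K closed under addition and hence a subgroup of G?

No

9 ∈ K but its inverse 18 ∉ K, so K is not a subgroup.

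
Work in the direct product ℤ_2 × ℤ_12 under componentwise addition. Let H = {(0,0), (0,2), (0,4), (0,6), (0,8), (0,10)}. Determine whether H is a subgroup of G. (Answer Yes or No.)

|H| = 6 divides |G| = 24, consistent with Lagrange.
H contains the identity, every element's inverse is in H, and H is closed under +: it is a subgroup.
In fact H = ⟨(0,2)⟩.

Yes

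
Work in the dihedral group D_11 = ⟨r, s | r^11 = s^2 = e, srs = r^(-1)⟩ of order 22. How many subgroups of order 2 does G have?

11

|G| = 22 and 2 | 22, so subgroups of order 2 are possible by Lagrange.
The subgroups of order 2 are: {e, r^10s}; {e, r^2s}; {e, r^3s}; {e, r^4s}; … (11 in all).
So G has 11 subgroups of order 2.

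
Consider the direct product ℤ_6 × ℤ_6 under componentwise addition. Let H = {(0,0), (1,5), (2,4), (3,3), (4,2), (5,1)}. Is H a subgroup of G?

Yes

|H| = 6 divides |G| = 36, consistent with Lagrange.
H contains the identity, every element's inverse is in H, and H is closed under +: it is a subgroup.
In fact H = ⟨(1,5)⟩.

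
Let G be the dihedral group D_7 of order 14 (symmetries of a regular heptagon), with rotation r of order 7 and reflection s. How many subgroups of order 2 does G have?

|G| = 14 and 2 | 14, so subgroups of order 2 are possible by Lagrange.
The subgroups of order 2 are: {e, r^2s}; {e, r^3s}; {e, r^4s}; {e, r^5s}; … (7 in all).
So G has 7 subgroups of order 2.

7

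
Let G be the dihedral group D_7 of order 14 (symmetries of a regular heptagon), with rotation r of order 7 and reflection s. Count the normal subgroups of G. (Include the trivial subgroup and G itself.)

G has 10 subgroups. Checking conjugation-invariance by order — order 1: 1/1 normal; order 2: 0/7 normal; order 7: 1/1 normal; order 14: 1/1 normal.
Total normal subgroups: 3.

3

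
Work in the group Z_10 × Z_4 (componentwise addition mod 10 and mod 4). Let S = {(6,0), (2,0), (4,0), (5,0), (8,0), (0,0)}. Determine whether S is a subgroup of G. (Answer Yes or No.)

No

|S| = 6 does not divide |G| = 40, so by Lagrange S is not a subgroup.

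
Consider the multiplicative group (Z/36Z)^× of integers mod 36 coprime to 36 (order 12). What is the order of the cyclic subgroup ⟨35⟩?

Compute successive powers of 35 mod 36: 35, 1; 35^2 ≡ 1 (mod 36).
So |⟨35⟩| = 2.

2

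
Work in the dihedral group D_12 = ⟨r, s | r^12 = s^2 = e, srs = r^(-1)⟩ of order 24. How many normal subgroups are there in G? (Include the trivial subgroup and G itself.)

9

G has 34 subgroups. Checking conjugation-invariance by order — order 1: 1/1 normal; order 2: 1/13 normal; order 3: 1/1 normal; order 4: 1/7 normal; order 6: 1/5 normal; order 8: 0/3 normal; order 12: 3/3 normal; order 24: 1/1 normal.
Total normal subgroups: 9.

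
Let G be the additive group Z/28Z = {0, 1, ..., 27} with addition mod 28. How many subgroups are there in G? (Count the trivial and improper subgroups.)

6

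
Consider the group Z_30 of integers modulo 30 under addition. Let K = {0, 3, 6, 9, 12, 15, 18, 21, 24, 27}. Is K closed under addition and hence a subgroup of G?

|K| = 10 divides |G| = 30, consistent with Lagrange.
K contains the identity, every element's inverse is in K, and K is closed under +: it is a subgroup.
In fact K = ⟨3⟩.

Yes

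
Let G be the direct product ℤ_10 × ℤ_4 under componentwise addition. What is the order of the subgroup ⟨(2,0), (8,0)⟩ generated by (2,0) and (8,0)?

5

|⟨(2,0)⟩| = 5 and |⟨(8,0)⟩| = 5, so |H| is a multiple of lcm(5, 5) = 5 and divides |G| = 40.
Closing under the operation: H = {(0,0), (2,0), (4,0), (6,0), (8,0)}, so |H| = 5.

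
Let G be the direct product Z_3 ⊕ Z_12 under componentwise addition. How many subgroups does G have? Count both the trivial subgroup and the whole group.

|G| = 36, so by Lagrange every subgroup order divides 36. Divisors: 1, 2, 3, 4, 6, 9, 12, 18, 36.
Subgroups by order — order 1: 1; order 2: 1; order 3: 4; order 4: 1; order 6: 4; order 9: 1; order 12: 4; order 18: 1; order 36: 1.
Total: 1 + 1 + 4 + 1 + 4 + 1 + 4 + 1 + 1 = 18.

18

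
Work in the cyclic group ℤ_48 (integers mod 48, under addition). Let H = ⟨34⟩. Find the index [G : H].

2

|⟨34⟩| = 24 and |G| = 48.
By Lagrange, [G : H] = |G|/|H| = 48/24 = 2.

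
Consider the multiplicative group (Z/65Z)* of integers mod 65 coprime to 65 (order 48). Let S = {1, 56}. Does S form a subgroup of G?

56 ∈ S but its inverse 36 ∉ S, so S is not a subgroup.

No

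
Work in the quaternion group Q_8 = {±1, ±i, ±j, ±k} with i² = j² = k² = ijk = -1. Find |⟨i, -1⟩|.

4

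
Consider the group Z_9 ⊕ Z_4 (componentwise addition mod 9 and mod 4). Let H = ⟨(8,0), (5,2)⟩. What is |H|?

18

|⟨(8,0)⟩| = 9 and |⟨(5,2)⟩| = 18, so |H| is a multiple of lcm(9, 18) = 18 and divides |G| = 36.
Closing under the operation: H = {(0,0), (0,2), (1,0), (1,2), (2,0), (2,2), (3,0), (3,2), (4,0), (4,2), (5,0), (5,2), (6,0), (6,2), (7,0), (7,2), (8,0), (8,2)}, so |H| = 18.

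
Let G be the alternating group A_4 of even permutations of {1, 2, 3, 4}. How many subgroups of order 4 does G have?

1

|G| = 12 and 4 | 12, so subgroups of order 4 are possible by Lagrange.
The subgroups of order 4 are: {e, (1 2)(3 4), (1 3)(2 4), (1 4)(2 3)}.
So G has 1 subgroup of order 4.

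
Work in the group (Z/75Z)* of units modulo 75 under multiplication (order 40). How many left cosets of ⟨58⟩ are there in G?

2

|⟨58⟩| = 20 and |G| = 40.
By Lagrange, [G : H] = |G|/|H| = 40/20 = 2.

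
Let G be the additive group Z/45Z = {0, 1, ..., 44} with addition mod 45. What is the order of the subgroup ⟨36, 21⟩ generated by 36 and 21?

15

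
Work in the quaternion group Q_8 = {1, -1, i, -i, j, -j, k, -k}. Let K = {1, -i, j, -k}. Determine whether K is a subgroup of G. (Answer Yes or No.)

j ∈ K but its inverse -j ∉ K, so K is not a subgroup.

No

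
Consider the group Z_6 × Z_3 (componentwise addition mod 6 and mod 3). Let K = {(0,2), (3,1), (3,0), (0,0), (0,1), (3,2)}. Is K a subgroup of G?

Yes

|K| = 6 divides |G| = 18, consistent with Lagrange.
K contains the identity, every element's inverse is in K, and K is closed under +: it is a subgroup.
In fact K = ⟨(3,1)⟩.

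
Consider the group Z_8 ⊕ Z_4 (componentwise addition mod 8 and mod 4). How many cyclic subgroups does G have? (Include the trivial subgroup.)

14

A cyclic subgroup of order d is generated by each of its φ(d) elements of order d, so the cyclic subgroups of order d number (#elements of order d)/φ(d).
Cyclic subgroups by order — order 1: 1; order 2: 3; order 4: 6; order 8: 4.
Total: 14.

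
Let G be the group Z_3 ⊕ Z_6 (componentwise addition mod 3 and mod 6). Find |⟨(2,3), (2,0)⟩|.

6

|⟨(2,3)⟩| = 6 and |⟨(2,0)⟩| = 3, so |H| is a multiple of lcm(6, 3) = 6 and divides |G| = 18.
Closing under the operation: H = {(0,0), (0,3), (1,0), (1,3), (2,0), (2,3)}, so |H| = 6.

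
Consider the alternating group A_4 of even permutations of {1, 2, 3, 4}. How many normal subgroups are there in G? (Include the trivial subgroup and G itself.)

G has 10 subgroups. Checking conjugation-invariance by order — order 1: 1/1 normal; order 2: 0/3 normal; order 3: 0/4 normal; order 4: 1/1 normal; order 12: 1/1 normal.
Total normal subgroups: 3.

3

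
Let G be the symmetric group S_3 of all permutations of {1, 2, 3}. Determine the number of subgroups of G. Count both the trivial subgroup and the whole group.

|G| = 6, so by Lagrange every subgroup order divides 6. Divisors: 1, 2, 3, 6.
Subgroups by order — order 1: 1; order 2: 3; order 3: 1; order 6: 1.
Total: 1 + 3 + 1 + 1 = 6.

6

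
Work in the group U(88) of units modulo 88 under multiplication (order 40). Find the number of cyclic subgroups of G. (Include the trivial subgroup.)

16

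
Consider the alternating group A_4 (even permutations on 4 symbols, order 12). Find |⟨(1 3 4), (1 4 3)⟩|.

|⟨(1 3 4)⟩| = 3 and |⟨(1 4 3)⟩| = 3, so |H| is a multiple of lcm(3, 3) = 3 and divides |G| = 12.
Closing under the operation: H = {e, (1 3 4), (1 4 3)}, so |H| = 3.

3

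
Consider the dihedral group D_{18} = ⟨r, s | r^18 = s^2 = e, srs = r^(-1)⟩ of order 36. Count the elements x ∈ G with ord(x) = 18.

The elements of order 18 are: r, r^5, r^7, r^11, r^13, r^17.
That's 6.

6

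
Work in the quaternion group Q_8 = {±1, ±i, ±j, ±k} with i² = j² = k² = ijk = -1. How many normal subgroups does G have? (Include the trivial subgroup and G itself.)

G has 6 subgroups. Checking conjugation-invariance by order — order 1: 1/1 normal; order 2: 1/1 normal; order 4: 3/3 normal; order 8: 1/1 normal.
Total normal subgroups: 6.

6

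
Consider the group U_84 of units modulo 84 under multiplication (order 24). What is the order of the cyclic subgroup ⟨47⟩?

6

Compute successive powers of 47 mod 84: 47, 25, 83, 37, 59, 1; 47^6 ≡ 1 (mod 84).
So |⟨47⟩| = 6.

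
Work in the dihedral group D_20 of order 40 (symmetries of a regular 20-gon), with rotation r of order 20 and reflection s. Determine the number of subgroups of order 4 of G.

11

|G| = 40 and 4 | 40, so subgroups of order 4 are possible by Lagrange.
The subgroups of order 4 are: {e, r^10, s, r^10s}; {e, r^10, rs, r^11s}; {e, r^10, r^2s, r^12s}; {e, r^10, r^3s, r^13s}; … (11 in all).
So G has 11 subgroups of order 4.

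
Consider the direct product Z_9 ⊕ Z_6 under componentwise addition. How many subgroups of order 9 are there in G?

|G| = 54 and 9 | 54, so subgroups of order 9 are possible by Lagrange.
The subgroups of order 9 are: {(0,0), (0,2), (0,4), (3,0), (3,2), (3,4), (6,0), (6,2), (6,4)}; {(0,0), (1,0), (2,0), (3,0), (4,0), (5,0), (6,0), (7,0), (8,0)}; {(0,0), (1,2), (2,4), (3,0), (4,2), (5,4), (6,0), (7,2), (8,4)}; {(0,0), (1,4), (2,2), (3,0), (4,4), (5,2), (6,0), (7,4), (8,2)}.
So G has 4 subgroups of order 9.

4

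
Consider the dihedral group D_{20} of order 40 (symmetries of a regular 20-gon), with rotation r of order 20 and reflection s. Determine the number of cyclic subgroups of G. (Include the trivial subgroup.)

Each element a generates a cyclic subgroup ⟨a⟩; distinct elements may generate the same one (a cyclic group of order d has φ(d) generators).
Cyclic subgroups by order — order 1: 1; order 2: 21; order 4: 1; order 5: 1; order 10: 1; order 20: 1.
Total: 26.

26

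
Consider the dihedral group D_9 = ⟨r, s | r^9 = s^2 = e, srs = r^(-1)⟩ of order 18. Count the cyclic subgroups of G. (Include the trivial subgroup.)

A cyclic subgroup of order d is generated by each of its φ(d) elements of order d, so the cyclic subgroups of order d number (#elements of order d)/φ(d).
Cyclic subgroups by order — order 1: 1; order 2: 9; order 3: 1; order 9: 1.
Total: 12.

12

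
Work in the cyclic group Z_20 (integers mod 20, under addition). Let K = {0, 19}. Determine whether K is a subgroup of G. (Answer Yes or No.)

19 ∈ K but its inverse 1 ∉ K, so K is not a subgroup.

No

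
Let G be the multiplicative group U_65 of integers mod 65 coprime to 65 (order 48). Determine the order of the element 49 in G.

Compute successive powers of 49 mod 65: 49, 61, 64, 16, 4, 1; 49^6 ≡ 1 (mod 65).
So |⟨49⟩| = 6.

6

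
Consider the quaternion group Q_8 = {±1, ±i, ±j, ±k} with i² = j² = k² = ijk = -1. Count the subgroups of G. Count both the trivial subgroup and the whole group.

|G| = 8, so by Lagrange every subgroup order divides 8. Divisors: 1, 2, 4, 8.
Subgroups by order — order 1: 1; order 2: 1; order 4: 3; order 8: 1.
Total: 1 + 1 + 3 + 1 = 6.

6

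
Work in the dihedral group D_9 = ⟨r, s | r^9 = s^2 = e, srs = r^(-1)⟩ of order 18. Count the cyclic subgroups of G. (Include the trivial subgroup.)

12

Each element a generates a cyclic subgroup ⟨a⟩; distinct elements may generate the same one (a cyclic group of order d has φ(d) generators).
Cyclic subgroups by order — order 1: 1; order 2: 9; order 3: 1; order 9: 1.
Total: 12.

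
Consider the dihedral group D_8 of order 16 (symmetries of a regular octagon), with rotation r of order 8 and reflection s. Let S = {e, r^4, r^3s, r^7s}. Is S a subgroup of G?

Yes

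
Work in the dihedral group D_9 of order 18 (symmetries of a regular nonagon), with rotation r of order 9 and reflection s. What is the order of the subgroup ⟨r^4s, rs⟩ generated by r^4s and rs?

6

|⟨r^4s⟩| = 2 and |⟨rs⟩| = 2, so |H| is a multiple of lcm(2, 2) = 2 and divides |G| = 18.
Closing under the operation: H = {e, r^3, r^6, rs, r^4s, r^7s}, so |H| = 6.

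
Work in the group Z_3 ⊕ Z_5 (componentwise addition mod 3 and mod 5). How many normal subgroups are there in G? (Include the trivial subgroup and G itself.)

G is abelian, so every subgroup is normal.
G has 4 subgroups in total, hence 4 normal subgroups.

4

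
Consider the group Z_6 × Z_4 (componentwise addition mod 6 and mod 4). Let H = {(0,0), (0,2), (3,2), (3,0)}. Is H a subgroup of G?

|H| = 4 divides |G| = 24, consistent with Lagrange.
H contains the identity, every element's inverse is in H, and H is closed under +: it is a subgroup.

Yes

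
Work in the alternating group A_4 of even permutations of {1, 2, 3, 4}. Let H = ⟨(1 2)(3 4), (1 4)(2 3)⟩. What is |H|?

4

|⟨(1 2)(3 4)⟩| = 2 and |⟨(1 4)(2 3)⟩| = 2, so |H| is a multiple of lcm(2, 2) = 2 and divides |G| = 12.
Closing under the operation: H = {e, (1 2)(3 4), (1 3)(2 4), (1 4)(2 3)}, so |H| = 4.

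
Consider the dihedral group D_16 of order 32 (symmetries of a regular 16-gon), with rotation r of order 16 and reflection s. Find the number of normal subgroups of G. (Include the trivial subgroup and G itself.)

8

G has 36 subgroups. Checking conjugation-invariance by order — order 1: 1/1 normal; order 2: 1/17 normal; order 4: 1/9 normal; order 8: 1/5 normal; order 16: 3/3 normal; order 32: 1/1 normal.
Total normal subgroups: 8.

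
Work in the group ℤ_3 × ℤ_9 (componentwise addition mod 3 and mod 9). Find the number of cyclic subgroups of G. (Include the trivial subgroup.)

A cyclic subgroup of order d is generated by each of its φ(d) elements of order d, so the cyclic subgroups of order d number (#elements of order d)/φ(d).
Cyclic subgroups by order — order 1: 1; order 3: 4; order 9: 3.
Total: 8.

8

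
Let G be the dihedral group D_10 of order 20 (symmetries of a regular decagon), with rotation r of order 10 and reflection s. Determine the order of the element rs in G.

Computing powers of rs: the smallest k with (rs)^k = e is k = 2.

2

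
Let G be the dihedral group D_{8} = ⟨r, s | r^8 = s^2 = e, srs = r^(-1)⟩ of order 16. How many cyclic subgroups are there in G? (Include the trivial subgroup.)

12

Group the elements of G by the cyclic subgroup they generate; each cyclic subgroup of order d accounts for φ(d) elements.
Cyclic subgroups by order — order 1: 1; order 2: 9; order 4: 1; order 8: 1.
Total: 12.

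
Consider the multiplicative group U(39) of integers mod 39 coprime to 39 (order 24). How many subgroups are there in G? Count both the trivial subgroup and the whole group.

|G| = 24, so by Lagrange every subgroup order divides 24. Divisors: 1, 2, 3, 4, 6, 8, 12, 24.
Subgroups by order — order 1: 1; order 2: 3; order 3: 1; order 4: 3; order 6: 3; order 8: 1; order 12: 3; order 24: 1.
Total: 1 + 3 + 1 + 3 + 3 + 1 + 3 + 1 = 16.

16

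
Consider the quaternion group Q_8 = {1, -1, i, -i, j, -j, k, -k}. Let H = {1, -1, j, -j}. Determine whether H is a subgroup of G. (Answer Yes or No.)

Yes

|H| = 4 divides |G| = 8, consistent with Lagrange.
H contains the identity, every element's inverse is in H, and H is closed under ·: it is a subgroup.
In fact H = ⟨j⟩.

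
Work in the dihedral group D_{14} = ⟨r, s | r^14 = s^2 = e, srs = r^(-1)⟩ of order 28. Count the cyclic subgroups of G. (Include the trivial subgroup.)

18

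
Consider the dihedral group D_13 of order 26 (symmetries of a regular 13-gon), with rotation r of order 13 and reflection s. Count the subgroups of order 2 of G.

|G| = 26 and 2 | 26, so subgroups of order 2 are possible by Lagrange.
The subgroups of order 2 are: {e, r^10s}; {e, r^11s}; {e, r^12s}; {e, r^2s}; … (13 in all).
So G has 13 subgroups of order 2.

13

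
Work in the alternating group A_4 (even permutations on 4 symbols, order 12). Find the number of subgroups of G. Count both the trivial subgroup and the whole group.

|G| = 12, so by Lagrange every subgroup order divides 12. Divisors: 1, 2, 3, 4, 6, 12.
Subgroups by order — order 1: 1; order 2: 3; order 3: 4; order 4: 1; order 6: 0; order 12: 1.
Total: 1 + 3 + 4 + 1 + 0 + 1 = 10.

10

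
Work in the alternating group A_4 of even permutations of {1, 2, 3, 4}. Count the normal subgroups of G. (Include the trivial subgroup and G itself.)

3

G has 10 subgroups. Checking conjugation-invariance by order — order 1: 1/1 normal; order 2: 0/3 normal; order 3: 0/4 normal; order 4: 1/1 normal; order 12: 1/1 normal.
Total normal subgroups: 3.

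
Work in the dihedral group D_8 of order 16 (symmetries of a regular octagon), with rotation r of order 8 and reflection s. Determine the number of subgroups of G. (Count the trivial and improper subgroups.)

|G| = 16, so by Lagrange every subgroup order divides 16. Divisors: 1, 2, 4, 8, 16.
Subgroups by order — order 1: 1; order 2: 9; order 4: 5; order 8: 3; order 16: 1.
Total: 1 + 9 + 5 + 3 + 1 = 19.

19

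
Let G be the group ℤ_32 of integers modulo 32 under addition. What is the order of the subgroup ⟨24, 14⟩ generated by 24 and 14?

16

|⟨24⟩| = 4 and |⟨14⟩| = 16, so |H| is a multiple of lcm(4, 16) = 16 and divides |G| = 32.
Closing under the operation: H = {0, 2, 4, 6, 8, 10, 12, 14, 16, 18, 20, 22, 24, 26, 28, 30}, so |H| = 16.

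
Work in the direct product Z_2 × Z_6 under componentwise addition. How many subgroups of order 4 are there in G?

1

|G| = 12 and 4 | 12, so subgroups of order 4 are possible by Lagrange.
The subgroups of order 4 are: {(0,0), (0,3), (1,0), (1,3)}.
So G has 1 subgroup of order 4.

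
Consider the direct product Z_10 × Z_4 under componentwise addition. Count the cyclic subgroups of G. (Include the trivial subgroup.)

12

Group the elements of G by the cyclic subgroup they generate; each cyclic subgroup of order d accounts for φ(d) elements.
Cyclic subgroups by order — order 1: 1; order 2: 3; order 4: 2; order 5: 1; order 10: 3; order 20: 2.
Total: 12.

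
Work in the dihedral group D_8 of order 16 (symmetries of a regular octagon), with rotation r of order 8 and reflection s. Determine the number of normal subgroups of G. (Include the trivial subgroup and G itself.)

7

G has 19 subgroups. Checking conjugation-invariance by order — order 1: 1/1 normal; order 2: 1/9 normal; order 4: 1/5 normal; order 8: 3/3 normal; order 16: 1/1 normal.
Total normal subgroups: 7.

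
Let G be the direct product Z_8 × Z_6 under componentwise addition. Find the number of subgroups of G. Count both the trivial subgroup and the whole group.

|G| = 48, so by Lagrange every subgroup order divides 48. Divisors: 1, 2, 3, 4, 6, 8, 12, 16, 24, 48.
Subgroups by order — order 1: 1; order 2: 3; order 3: 1; order 4: 3; order 6: 3; order 8: 3; order 12: 3; order 16: 1; order 24: 3; order 48: 1.
Total: 1 + 3 + 1 + 3 + 3 + 3 + 3 + 1 + 3 + 1 = 22.

22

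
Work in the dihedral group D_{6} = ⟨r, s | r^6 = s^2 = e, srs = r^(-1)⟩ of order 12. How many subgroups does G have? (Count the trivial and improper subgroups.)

|G| = 12, so by Lagrange every subgroup order divides 12. Divisors: 1, 2, 3, 4, 6, 12.
Subgroups by order — order 1: 1; order 2: 7; order 3: 1; order 4: 3; order 6: 3; order 12: 1.
Total: 1 + 7 + 1 + 3 + 3 + 1 = 16.

16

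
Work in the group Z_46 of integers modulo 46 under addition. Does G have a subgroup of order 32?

No

32 does not divide |G| = 46, so by Lagrange no subgroup of order 32 exists.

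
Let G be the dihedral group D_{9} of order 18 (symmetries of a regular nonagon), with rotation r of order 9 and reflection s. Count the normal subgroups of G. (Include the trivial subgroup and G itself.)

4

G has 16 subgroups. Checking conjugation-invariance by order — order 1: 1/1 normal; order 2: 0/9 normal; order 3: 1/1 normal; order 6: 0/3 normal; order 9: 1/1 normal; order 18: 1/1 normal.
Total normal subgroups: 4.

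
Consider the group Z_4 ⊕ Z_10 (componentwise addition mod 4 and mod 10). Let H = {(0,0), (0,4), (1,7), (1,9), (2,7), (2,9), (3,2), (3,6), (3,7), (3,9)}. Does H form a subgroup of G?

No

(0,4) ∈ H but its inverse (0,6) ∉ H, so H is not a subgroup.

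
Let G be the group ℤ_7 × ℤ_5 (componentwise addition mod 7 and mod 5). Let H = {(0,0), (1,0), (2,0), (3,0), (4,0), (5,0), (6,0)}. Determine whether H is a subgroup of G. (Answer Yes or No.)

Yes

|H| = 7 divides |G| = 35, consistent with Lagrange.
H contains the identity, every element's inverse is in H, and H is closed under +: it is a subgroup.
In fact H = ⟨(4,0)⟩.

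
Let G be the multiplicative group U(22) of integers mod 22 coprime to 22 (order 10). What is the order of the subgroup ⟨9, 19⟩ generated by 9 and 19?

10

|⟨9⟩| = 5 and |⟨19⟩| = 10, so |H| is a multiple of lcm(5, 10) = 10 and divides |G| = 10.
Closing {9, 19} under the group operation gives all of G, so |H| = 10.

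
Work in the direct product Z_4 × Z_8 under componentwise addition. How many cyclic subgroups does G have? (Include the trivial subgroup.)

14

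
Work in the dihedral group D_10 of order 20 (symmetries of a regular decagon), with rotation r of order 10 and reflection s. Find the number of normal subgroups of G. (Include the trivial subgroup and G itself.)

7

G has 22 subgroups. Checking conjugation-invariance by order — order 1: 1/1 normal; order 2: 1/11 normal; order 4: 0/5 normal; order 5: 1/1 normal; order 10: 3/3 normal; order 20: 1/1 normal.
Total normal subgroups: 7.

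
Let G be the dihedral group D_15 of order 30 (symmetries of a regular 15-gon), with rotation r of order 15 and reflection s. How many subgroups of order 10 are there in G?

|G| = 30 and 10 | 30, so subgroups of order 10 are possible by Lagrange.
The subgroups of order 10 are: {e, r^3, r^6, r^9, r^12, rs, r^4s, r^7s, r^10s, r^13s}; {e, r^3, r^6, r^9, r^12, r^2s, r^5s, r^8s, r^11s, r^14s}; {e, r^3, r^6, r^9, r^12, s, r^3s, r^6s, r^9s, r^12s}.
So G has 3 subgroups of order 10.

3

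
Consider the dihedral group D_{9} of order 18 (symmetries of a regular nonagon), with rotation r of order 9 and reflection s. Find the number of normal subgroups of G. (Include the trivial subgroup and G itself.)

4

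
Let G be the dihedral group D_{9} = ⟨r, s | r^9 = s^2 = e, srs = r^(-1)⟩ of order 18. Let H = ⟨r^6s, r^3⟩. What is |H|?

6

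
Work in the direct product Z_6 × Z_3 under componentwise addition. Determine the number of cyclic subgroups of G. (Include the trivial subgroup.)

10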